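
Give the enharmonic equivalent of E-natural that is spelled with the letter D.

Plain D sits 2 semitones below E, so on the letter D the same pitch needs a double sharp: D##.

D##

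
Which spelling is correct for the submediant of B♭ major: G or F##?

Each scale degree takes a distinct letter name. Degree 6 of a scale on B must use the letter G.
G and F## are enharmonically the same pitch, but only G uses the letter G, so it is the correct spelling here.

G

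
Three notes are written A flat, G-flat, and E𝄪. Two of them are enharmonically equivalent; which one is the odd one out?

Ab

In 12-tone equal temperament, enharmonic equivalents share a pitch class. Ab is pitch class 8; Gb is pitch class 6; E## is pitch class 6.
Gb and E## share pitch class 6, while Ab is pitch class 8.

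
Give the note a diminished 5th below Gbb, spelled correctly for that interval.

G down a perfect fifth is C, so the target letter is C.
From Gbb, a diminished fifth is 6 semitones down: Cb.

Cb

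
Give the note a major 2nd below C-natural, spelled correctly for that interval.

Bb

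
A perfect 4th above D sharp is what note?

D up a perfect fourth is G, so the target letter is G.
From D#, a perfect fourth is 5 semitones up: G#.

G#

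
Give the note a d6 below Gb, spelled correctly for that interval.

B

G down a major sixth is Bb, so the target letter is B.
From Gb, a diminished sixth is 7 semitones down: B.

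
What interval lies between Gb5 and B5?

The letter names run G→B, a span of 2 letter steps, so the interval is some kind of third.
Gb to B is 5 semitones. A major third is 4, so 5 makes it augmented.

augmented third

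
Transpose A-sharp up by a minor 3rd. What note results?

C#

A up a major third is C#, so the target letter is C.
From A#, a minor third is 3 semitones up: C#.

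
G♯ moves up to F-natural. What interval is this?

diminished seventh

Counting letters G–A–B–C–D–E–F gives a seventh.
G#→F = 9 semitones, 2 narrower than the major seventh (11), so diminished.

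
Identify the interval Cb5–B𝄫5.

minor seventh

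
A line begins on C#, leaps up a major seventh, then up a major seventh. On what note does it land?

A##

A major seventh up from C# is B# (letter B, 11 semitones up).
A major seventh up from B# is A## (letter A, 11 semitones up).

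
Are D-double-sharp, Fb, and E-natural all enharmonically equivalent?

D## = pitch class 4 and Fb = pitch class 4 and E = pitch class 4 — the same pitch class, so they are enharmonic equivalents.

Yes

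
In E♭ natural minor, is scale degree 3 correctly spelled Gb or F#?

Gb

Each scale degree takes a distinct letter name. Degree 3 of a scale on E must use the letter G.
Gb and F# are enharmonically the same pitch, but only Gb uses the letter G, so it is the correct spelling here.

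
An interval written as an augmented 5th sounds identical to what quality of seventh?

An augmented fifth spans 8 semitones.
A seventh spanning 8 semitones is doubly diminished (the major seventh is 11).

doubly diminished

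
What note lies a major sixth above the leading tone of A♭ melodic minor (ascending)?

The leading tone of Ab melodic minor (ascending) is G.
A major sixth (9 semitones) above G lands on the letter E, giving E.

E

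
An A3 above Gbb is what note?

Bb

A third above G lands on the letter B.
An augmented third spans 5 semitones, so Gbb moves to pitch class 10. On the letter B that is Bb.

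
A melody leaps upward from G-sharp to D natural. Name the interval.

diminished fifth

The letter names run G→D, a span of 4 letter steps, so the interval is some kind of fifth.
G# to D is 6 semitones. A perfect fifth is 7, so 6 makes it diminished.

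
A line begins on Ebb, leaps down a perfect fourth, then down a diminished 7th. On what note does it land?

C

A perfect fourth down from Ebb is Bbb (letter B, 5 semitones down).
A diminished seventh down from Bbb is C (letter C, 9 semitones down).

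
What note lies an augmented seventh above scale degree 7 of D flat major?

Scale degree 7 of Db major is C.
An augmented seventh (12 semitones) above C lands on the letter B, giving B#.

B#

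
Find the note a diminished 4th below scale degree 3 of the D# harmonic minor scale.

Scale degree 3 of D# harmonic minor is F#.
A diminished fourth (4 semitones) below F# lands on the letter C, giving C##.

C##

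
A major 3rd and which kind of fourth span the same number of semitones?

diminished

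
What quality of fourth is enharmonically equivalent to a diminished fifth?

augmented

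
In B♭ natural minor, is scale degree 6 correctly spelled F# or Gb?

Gb

Each scale degree takes a distinct letter name. Degree 6 of a scale on B must use the letter G.
Gb and F# are enharmonically the same pitch, but only Gb uses the letter G, so it is the correct spelling here.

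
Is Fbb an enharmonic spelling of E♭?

Fbb is pitch class 3; Eb is pitch class 3.
All spellings map to pitch class 3, so they are enharmonically equivalent.

Yes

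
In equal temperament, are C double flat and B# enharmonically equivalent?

Two spellings are enharmonically equivalent only if they share a pitch class.
Here Cbb → 10, B# → 0; 0 ≠ 10, so they are not.

No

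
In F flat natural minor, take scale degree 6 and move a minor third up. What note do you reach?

Scale degree 6 of Fb natural minor is Dbb.
A minor third (3 semitones) above Dbb lands on the letter F, giving Fbb.

Fbb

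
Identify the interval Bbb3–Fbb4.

The letter names run B→F, a span of 4 letter steps, so the interval is some kind of fifth.
Bbb to Fbb is 6 semitones. A perfect fifth is 7, so 6 makes it diminished.

diminished fifth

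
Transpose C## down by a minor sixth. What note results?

C down a major sixth is Eb, so the target letter is E.
From C##, a minor sixth is 8 semitones down: E##.

E##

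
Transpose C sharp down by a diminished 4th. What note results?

G##

A fourth below C lands on the letter G.
A diminished fourth spans 4 semitones, so C# moves to pitch class 9. On the letter G that is G##.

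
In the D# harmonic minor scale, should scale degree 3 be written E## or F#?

Each scale degree takes a distinct letter name. Degree 3 of a scale on D must use the letter F.
F# and E## are enharmonically the same pitch, but only F# uses the letter F, so it is the correct spelling here.

F#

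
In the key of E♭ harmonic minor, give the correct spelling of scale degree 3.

Degree 3 takes the letter 2 steps above E, which is G.
In harmonic minor, degree 3 sits 3 semitones above the tonic. Eb + 3 semitones is pitch class 6, spelled on G as Gb.

Gb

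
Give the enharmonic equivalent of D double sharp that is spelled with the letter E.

Plain E sits at the same pitch as D##, so on the letter E the same pitch needs a natural: E.

E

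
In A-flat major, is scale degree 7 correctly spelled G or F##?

G

Each scale degree takes a distinct letter name. Degree 7 of a scale on A must use the letter G.
G and F## are enharmonically the same pitch, but only G uses the letter G, so it is the correct spelling here.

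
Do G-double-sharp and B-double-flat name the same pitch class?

Yes

G## = pitch class 9 and Bbb = pitch class 9 — the same pitch class, so they are enharmonic equivalents.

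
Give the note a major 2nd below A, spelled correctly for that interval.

G

A down a major second is G, so the target letter is G.
From A, a major second is 2 semitones down: G.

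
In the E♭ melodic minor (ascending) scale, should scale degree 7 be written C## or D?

Each scale degree takes a distinct letter name. Degree 7 of a scale on E must use the letter D.
D and C## are enharmonically the same pitch, but only D uses the letter D, so it is the correct spelling here.

D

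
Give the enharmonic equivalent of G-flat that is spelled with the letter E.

E##

Gb is pitch class 6. The letter E alone is pitch class 4.
To reach pitch class 6 from E requires an offset of +2 semitones, i.e. double sharp: E##.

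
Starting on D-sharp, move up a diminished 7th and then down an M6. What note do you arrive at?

Eb

A diminished seventh up from D# is C (letter C, 9 semitones up).
A major sixth down from C is Eb (letter E, 9 semitones down).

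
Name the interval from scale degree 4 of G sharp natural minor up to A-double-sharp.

augmented sixth

Scale degree 4 of G# natural minor is C#.
C# up to A##: letters C→A make it a sixth; 10 semitones makes it augmented.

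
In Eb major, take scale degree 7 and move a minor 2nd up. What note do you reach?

Eb

Scale degree 7 of Eb major is D.
A minor second (1 semitone) above D lands on the letter E, giving Eb.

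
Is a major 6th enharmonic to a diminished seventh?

Yes

A major sixth spans 9 semitones; a diminished seventh spans 9.
They are enharmonically equivalent.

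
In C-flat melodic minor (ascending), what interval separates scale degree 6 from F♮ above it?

major sixth

Scale degree 6 of Cb melodic minor (ascending) is Ab.
Ab up to F: letters A→F make it a sixth; 9 semitones makes it major.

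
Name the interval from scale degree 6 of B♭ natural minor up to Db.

perfect fifth

Scale degree 6 of Bb natural minor is Gb.
Gb up to Db: letters G→D make it a fifth; 7 semitones makes it perfect.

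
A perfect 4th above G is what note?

A fourth above G lands on the letter C.
A perfect fourth spans 5 semitones, so G moves to pitch class 0. On the letter C that is C.

C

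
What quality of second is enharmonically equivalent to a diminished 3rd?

major

A diminished third spans 2 semitones.
A second spanning 2 semitones is major (the major second is 2).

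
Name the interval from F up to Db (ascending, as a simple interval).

Counting letters F–G–A–B–C–D gives a sixth.
F→Db = 8 semitones, 1 narrower than the major sixth (9), so minor.

minor sixth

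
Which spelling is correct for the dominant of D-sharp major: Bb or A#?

Each scale degree takes a distinct letter name. Degree 5 of a scale on D must use the letter A.
A# and Bb are enharmonically the same pitch, but only A# uses the letter A, so it is the correct spelling here.

A#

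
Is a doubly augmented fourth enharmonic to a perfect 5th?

Yes

A doubly augmented fourth spans 7 semitones; a perfect fifth spans 7.
They are enharmonically equivalent.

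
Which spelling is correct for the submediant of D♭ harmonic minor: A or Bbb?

Bbb

Each scale degree takes a distinct letter name. Degree 6 of a scale on D must use the letter B.
Bbb and A are enharmonically the same pitch, but only Bbb uses the letter B, so it is the correct spelling here.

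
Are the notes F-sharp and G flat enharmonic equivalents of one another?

Yes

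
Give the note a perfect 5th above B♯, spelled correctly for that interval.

B up a perfect fifth is F#, so the target letter is F.
From B#, a perfect fifth is 7 semitones up: F##.

F##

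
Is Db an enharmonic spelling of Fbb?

Two spellings are enharmonically equivalent only if they share a pitch class.
Here Db → 1, Fbb → 3; 1 ≠ 3, so they are not.

No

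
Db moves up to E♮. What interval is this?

Counting letters D–E gives a second.
Db→E = 3 semitones, 1 wider than the major second (2), so augmented.

augmented second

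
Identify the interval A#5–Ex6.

augmented fifth

Counting letters A–B–C–D–E gives a fifth.
A#→E## = 8 semitones, 1 wider than the perfect fifth (7), so augmented.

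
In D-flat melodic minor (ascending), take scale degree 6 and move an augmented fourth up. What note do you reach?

Scale degree 6 of Db melodic minor (ascending) is Bb.
An augmented fourth (6 semitones) above Bb lands on the letter E, giving E.

E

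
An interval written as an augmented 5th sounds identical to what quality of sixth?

An augmented fifth spans 8 semitones.
A sixth spanning 8 semitones is minor (the major sixth is 9).

minor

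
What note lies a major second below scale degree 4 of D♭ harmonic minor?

Fb

Scale degree 4 of Db harmonic minor is Gb.
A major second (2 semitones) below Gb lands on the letter F, giving Fb.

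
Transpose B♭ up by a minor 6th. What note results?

B up a major sixth is G#, so the target letter is G.
From Bb, a minor sixth is 8 semitones up: Gb.

Gb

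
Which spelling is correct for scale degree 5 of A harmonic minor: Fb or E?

Each scale degree takes a distinct letter name. Degree 5 of a scale on A must use the letter E.
E and Fb are enharmonically the same pitch, but only E uses the letter E, so it is the correct spelling here.

E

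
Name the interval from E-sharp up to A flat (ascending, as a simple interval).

doubly diminished fourth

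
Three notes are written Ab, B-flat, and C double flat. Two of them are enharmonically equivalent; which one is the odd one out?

Ab

In 12-tone equal temperament, enharmonic equivalents share a pitch class. Ab is pitch class 8; Bb is pitch class 10; Cbb is pitch class 10.
Bb and Cbb share pitch class 10, while Ab is pitch class 8.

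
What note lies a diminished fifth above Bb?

Fb

B up a perfect fifth is F#, so the target letter is F.
From Bb, a diminished fifth is 6 semitones up: Fb.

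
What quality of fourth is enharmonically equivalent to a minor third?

A minor third spans 3 semitones.
A fourth spanning 3 semitones is doubly diminished (the perfect fourth is 5).

doubly diminished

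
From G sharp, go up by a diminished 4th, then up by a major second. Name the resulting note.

A diminished fourth up from G# is C (letter C, 4 semitones up).
A major second up from C is D (letter D, 2 semitones up).

D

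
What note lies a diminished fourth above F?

A fourth above F lands on the letter B.
A diminished fourth spans 4 semitones, so F moves to pitch class 9. On the letter B that is Bbb.

Bbb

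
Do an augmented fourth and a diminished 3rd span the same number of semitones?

No

An augmented fourth spans 6 semitones; a diminished third spans 2.
The spans differ, so they are not enharmonic equivalents.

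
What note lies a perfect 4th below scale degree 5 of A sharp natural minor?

Scale degree 5 of A# natural minor is E#.
A perfect fourth (5 semitones) below E# lands on the letter B, giving B#.

B#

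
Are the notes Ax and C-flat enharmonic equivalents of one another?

Yes

A## = pitch class 11 and Cb = pitch class 11 — the same pitch class, so they are enharmonic equivalents.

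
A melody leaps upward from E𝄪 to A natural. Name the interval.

doubly diminished fourth

Counting letters E–F–G–A gives a fourth.
E##→A = 3 semitones, 2 narrower than the perfect fourth (5), so doubly diminished.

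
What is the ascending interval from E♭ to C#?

Counting letters E–F–G–A–B–C gives a sixth.
Eb→C# = 10 semitones, 1 wider than the major sixth (9), so augmented.

augmented sixth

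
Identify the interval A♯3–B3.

minor second

The letter names run A→B, a span of 1 letter step, so the interval is some kind of second.
A# to B is 1 semitone. A major second is 2, so 1 makes it minor.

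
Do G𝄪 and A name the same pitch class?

Yes

G## = pitch class 9 and A = pitch class 9 — the same pitch class, so they are enharmonic equivalents.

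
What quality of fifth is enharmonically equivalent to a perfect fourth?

A perfect fourth spans 5 semitones.
A fifth spanning 5 semitones is doubly diminished (the perfect fifth is 7).

doubly diminished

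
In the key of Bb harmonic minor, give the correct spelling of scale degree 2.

C

The Bb harmonic minor scale runs Bb C Db Eb F Gb A.
Degree 2 is C.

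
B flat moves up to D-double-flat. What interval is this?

The letter names run B→D, a span of 2 letter steps, so the interval is some kind of third.
Bb to Dbb is 2 semitones. A major third is 4, so 2 makes it diminished.

diminished third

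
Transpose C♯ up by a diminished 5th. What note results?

A fifth above C lands on the letter G.
A diminished fifth spans 6 semitones, so C# moves to pitch class 7. On the letter G that is G.

G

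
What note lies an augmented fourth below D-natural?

D down a perfect fourth is A, so the target letter is A.
From D, an augmented fourth is 6 semitones down: Ab.

Ab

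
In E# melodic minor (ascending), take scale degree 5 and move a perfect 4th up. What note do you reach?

Scale degree 5 of E# melodic minor (ascending) is B#.
A perfect fourth (5 semitones) above B# lands on the letter E, giving E#.

E#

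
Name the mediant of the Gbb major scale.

Bbb

The Gbb major scale runs Gbb Abb Bbb Cbb Dbb Ebb Fb.
Degree 3 is Bbb.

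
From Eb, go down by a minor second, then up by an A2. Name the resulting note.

A minor second down from Eb is D (letter D, 1 semitone down).
An augmented second up from D is E# (letter E, 3 semitones up).

E#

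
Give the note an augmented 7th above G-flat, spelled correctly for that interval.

F#

A seventh above G lands on the letter F.
An augmented seventh spans 12 semitones, so Gb moves to pitch class 6. On the letter F that is F#.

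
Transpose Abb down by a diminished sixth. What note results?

C

A down a major sixth is C, so the target letter is C.
From Abb, a diminished sixth is 7 semitones down: C.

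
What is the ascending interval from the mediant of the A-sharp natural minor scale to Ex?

The mediant of A# natural minor is C#.
C# up to E##: letters C→E make it a third; 5 semitones makes it augmented.

augmented third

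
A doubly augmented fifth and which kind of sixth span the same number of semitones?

major

A doubly augmented fifth spans 9 semitones.
A sixth spanning 9 semitones is major (the major sixth is 9).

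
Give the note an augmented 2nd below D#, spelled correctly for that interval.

C

A second below D lands on the letter C.
An augmented second spans 3 semitones, so D# moves to pitch class 0. On the letter C that is C.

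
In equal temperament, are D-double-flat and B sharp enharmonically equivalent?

Dbb is pitch class 0; B# is pitch class 0.
All spellings map to pitch class 0, so they are enharmonically equivalent.

Yes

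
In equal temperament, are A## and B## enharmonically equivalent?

A## is pitch class 11; B## is pitch class 1.
The pitch classes differ (11 vs. 1), so they are not enharmonic equivalents.

No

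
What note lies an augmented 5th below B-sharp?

B down a perfect fifth is E, so the target letter is E.
From B#, an augmented fifth is 8 semitones down: E.

E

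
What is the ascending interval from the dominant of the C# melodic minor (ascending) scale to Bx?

The dominant of C# melodic minor (ascending) is G#.
G# up to B##: letters G→B make it a third; 5 semitones makes it augmented.

augmented third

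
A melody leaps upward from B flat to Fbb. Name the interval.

doubly diminished fifth

Counting letters B–C–D–E–F gives a fifth.
Bb→Fbb = 5 semitones, 2 narrower than the perfect fifth (7), so doubly diminished.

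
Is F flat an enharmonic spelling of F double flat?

No

Two spellings are enharmonically equivalent only if they share a pitch class.
Here Fb → 4, Fbb → 3; 3 ≠ 4, so they are not.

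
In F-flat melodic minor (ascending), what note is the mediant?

Abb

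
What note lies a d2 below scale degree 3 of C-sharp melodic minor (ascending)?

D##

Scale degree 3 of C# melodic minor (ascending) is E.
A diminished second (0 semitones) below E lands on the letter D, giving D##.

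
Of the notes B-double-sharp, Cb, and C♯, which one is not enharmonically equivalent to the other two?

Cb

In 12-tone equal temperament, enharmonic equivalents share a pitch class. B## is pitch class 1; Cb is pitch class 11; C# is pitch class 1.
B## and C# share pitch class 1, while Cb is pitch class 11.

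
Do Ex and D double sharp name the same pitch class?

E## is pitch class 6; D## is pitch class 4.
The pitch classes differ (6 vs. 4), so they are not enharmonic equivalents.

No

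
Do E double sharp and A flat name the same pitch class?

No

Two spellings are enharmonically equivalent only if they share a pitch class.
Here E## → 6, Ab → 8; 6 ≠ 8, so they are not.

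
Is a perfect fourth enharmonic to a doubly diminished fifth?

A perfect fourth spans 5 semitones; a doubly diminished fifth spans 5.
They are enharmonically equivalent.

Yes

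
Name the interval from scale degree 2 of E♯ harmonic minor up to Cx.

perfect fifth

Scale degree 2 of E# harmonic minor is F##.
F## up to C##: letters F→C make it a fifth; 7 semitones makes it perfect.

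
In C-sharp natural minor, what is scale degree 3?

E

The C# natural minor scale runs C# D# E F# G# A B.
Degree 3 is E.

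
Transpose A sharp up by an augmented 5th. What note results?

A up a perfect fifth is E, so the target letter is E.
From A#, an augmented fifth is 8 semitones up: E##.

E##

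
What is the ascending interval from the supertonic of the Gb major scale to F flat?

minor sixth

The supertonic of Gb major is Ab.
Ab up to Fb: letters A→F make it a sixth; 8 semitones makes it minor.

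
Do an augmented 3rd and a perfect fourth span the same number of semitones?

An augmented third spans 5 semitones; a perfect fourth spans 5.
They are enharmonically equivalent.

Yes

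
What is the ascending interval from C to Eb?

The letter names run C→E, a span of 2 letter steps, so the interval is some kind of third.
C to Eb is 3 semitones. A major third is 4, so 3 makes it minor.

minor third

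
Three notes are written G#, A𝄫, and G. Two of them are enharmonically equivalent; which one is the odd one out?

G#

In 12-tone equal temperament, enharmonic equivalents share a pitch class. G# is pitch class 8; Abb is pitch class 7; G is pitch class 7.
Abb and G share pitch class 7, while G# is pitch class 8.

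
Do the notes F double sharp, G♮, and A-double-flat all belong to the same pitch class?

F## is pitch class 7; G is pitch class 7; Abb is pitch class 7.
All spellings map to pitch class 7, so they are enharmonically equivalent.

Yes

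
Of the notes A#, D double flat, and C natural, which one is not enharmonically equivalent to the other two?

A#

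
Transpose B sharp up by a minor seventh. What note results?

A#

A seventh above B lands on the letter A.
A minor seventh spans 10 semitones, so B# moves to pitch class 10. On the letter A that is A#.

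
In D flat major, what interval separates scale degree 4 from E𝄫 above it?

minor sixth

Scale degree 4 of Db major is Gb.
Gb up to Ebb: letters G→E make it a sixth; 8 semitones makes it minor.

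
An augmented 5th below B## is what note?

A fifth below B lands on the letter E.
An augmented fifth spans 8 semitones, so B## moves to pitch class 5. On the letter E that is E#.

E#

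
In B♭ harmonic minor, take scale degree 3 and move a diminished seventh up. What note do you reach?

Cbb

Scale degree 3 of Bb harmonic minor is Db.
A diminished seventh (9 semitones) above Db lands on the letter C, giving Cbb.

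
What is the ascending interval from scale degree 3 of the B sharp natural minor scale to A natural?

diminished fifth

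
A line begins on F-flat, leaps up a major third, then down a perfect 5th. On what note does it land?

Db

A major third up from Fb is Ab (letter A, 4 semitones up).
A perfect fifth down from Ab is Db (letter D, 7 semitones down).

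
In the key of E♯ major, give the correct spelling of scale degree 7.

Degree 7 takes the letter 6 steps above E, which is D.
In major, degree 7 sits 11 semitones above the tonic. E# + 11 semitones is pitch class 4, spelled on D as D##.

D##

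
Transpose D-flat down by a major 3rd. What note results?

D down a major third is Bb, so the target letter is B.
From Db, a major third is 4 semitones down: Bbb.

Bbb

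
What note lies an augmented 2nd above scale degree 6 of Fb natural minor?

Eb

Scale degree 6 of Fb natural minor is Dbb.
An augmented second (3 semitones) above Dbb lands on the letter E, giving Eb.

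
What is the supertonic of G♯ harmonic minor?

The G# harmonic minor scale runs G# A# B C# D# E F##.
Degree 2 is A#.

A#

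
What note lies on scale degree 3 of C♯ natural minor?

Degree 3 takes the letter 2 steps above C, which is E.
In natural minor, degree 3 sits 3 semitones above the tonic. C# + 3 semitones is pitch class 4, spelled on E as E.

E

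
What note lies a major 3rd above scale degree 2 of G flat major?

Scale degree 2 of Gb major is Ab.
A major third (4 semitones) above Ab lands on the letter C, giving C.

C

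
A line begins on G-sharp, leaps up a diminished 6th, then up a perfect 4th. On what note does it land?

Ab

A diminished sixth up from G# is Eb (letter E, 7 semitones up).
A perfect fourth up from Eb is Ab (letter A, 5 semitones up).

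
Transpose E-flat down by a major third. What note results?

Cb

E down a major third is C, so the target letter is C.
From Eb, a major third is 4 semitones down: Cb.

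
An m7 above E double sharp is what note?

D##

A seventh above E lands on the letter D.
A minor seventh spans 10 semitones, so E## moves to pitch class 4. On the letter D that is D##.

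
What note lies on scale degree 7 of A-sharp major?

Degree 7 takes the letter 6 steps above A, which is G.
In major, degree 7 sits 11 semitones above the tonic. A# + 11 semitones is pitch class 9, spelled on G as G##.

G##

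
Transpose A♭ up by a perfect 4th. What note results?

Db

A fourth above A lands on the letter D.
A perfect fourth spans 5 semitones, so Ab moves to pitch class 1. On the letter D that is Db.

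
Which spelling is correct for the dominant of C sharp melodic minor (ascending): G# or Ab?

Each scale degree takes a distinct letter name. Degree 5 of a scale on C must use the letter G.
G# and Ab are enharmonically the same pitch, but only G# uses the letter G, so it is the correct spelling here.

G#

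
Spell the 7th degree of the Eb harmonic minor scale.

The Eb harmonic minor scale runs Eb F Gb Ab Bb Cb D.
Degree 7 is D.

D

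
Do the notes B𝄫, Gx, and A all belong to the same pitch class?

Yes

Bbb = pitch class 9 and G## = pitch class 9 and A = pitch class 9 — the same pitch class, so they are enharmonic equivalents.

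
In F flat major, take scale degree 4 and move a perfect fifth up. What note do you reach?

Fb

Scale degree 4 of Fb major is Bbb.
A perfect fifth (7 semitones) above Bbb lands on the letter F, giving Fb.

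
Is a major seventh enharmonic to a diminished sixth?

No

A major seventh spans 11 semitones; a diminished sixth spans 7.
The spans differ, so they are not enharmonic equivalents.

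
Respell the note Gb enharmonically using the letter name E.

Plain E sits 2 semitones below Gb, so on the letter E the same pitch needs a double sharp: E##.

E##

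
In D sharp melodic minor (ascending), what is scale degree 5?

A#

The D# melodic minor (ascending) scale runs D# E# F# G# A# B# C##.
Degree 5 is A#.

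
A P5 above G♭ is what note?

G up a perfect fifth is D, so the target letter is D.
From Gb, a perfect fifth is 7 semitones up: Db.

Db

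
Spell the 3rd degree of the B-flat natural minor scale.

Db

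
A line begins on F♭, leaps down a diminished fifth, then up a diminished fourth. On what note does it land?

Ebb

A diminished fifth down from Fb is Bb (letter B, 6 semitones down).
A diminished fourth up from Bb is Ebb (letter E, 4 semitones up).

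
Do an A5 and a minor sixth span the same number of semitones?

An augmented fifth spans 8 semitones; a minor sixth spans 8.
They are enharmonically equivalent.

Yes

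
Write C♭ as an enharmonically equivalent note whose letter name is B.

Cb is pitch class 11. The letter B alone is pitch class 11.
Pitch class 11 on B needs no accidental: B.

B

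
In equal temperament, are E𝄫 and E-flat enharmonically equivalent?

No

Ebb is pitch class 2; Eb is pitch class 3.
The pitch classes differ (2 vs. 3), so they are not enharmonic equivalents.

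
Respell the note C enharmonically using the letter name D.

C is pitch class 0. The letter D alone is pitch class 2.
To reach pitch class 0 from D requires an offset of -2 semitones, i.e. double flat: Dbb.

Dbb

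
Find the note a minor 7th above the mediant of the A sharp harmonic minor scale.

B

The mediant of A# harmonic minor is C#.
A minor seventh (10 semitones) above C# lands on the letter B, giving B.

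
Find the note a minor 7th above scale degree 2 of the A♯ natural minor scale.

Scale degree 2 of A# natural minor is B#.
A minor seventh (10 semitones) above B# lands on the letter A, giving A#.

A#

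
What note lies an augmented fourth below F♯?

F down a perfect fourth is C, so the target letter is C.
From F#, an augmented fourth is 6 semitones down: C.

C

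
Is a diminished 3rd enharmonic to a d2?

No

A diminished third spans 2 semitones; a diminished second spans 0.
The spans differ, so they are not enharmonic equivalents.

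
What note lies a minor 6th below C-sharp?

E#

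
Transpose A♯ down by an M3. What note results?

F#

A down a major third is F, so the target letter is F.
From A#, a major third is 4 semitones down: F#.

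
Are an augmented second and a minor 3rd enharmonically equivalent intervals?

An augmented second spans 3 semitones; a minor third spans 3.
They are enharmonically equivalent.

Yes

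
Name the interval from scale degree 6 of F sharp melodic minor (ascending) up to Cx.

major seventh

Scale degree 6 of F# melodic minor (ascending) is D#.
D# up to C##: letters D→C make it a seventh; 11 semitones makes it major.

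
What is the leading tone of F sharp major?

Degree 7 takes the letter 6 steps above F, which is E.
In major, degree 7 sits 11 semitones above the tonic. F# + 11 semitones is pitch class 5, spelled on E as E#.

E#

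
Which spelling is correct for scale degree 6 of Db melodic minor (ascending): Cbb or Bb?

Bb

Each scale degree takes a distinct letter name. Degree 6 of a scale on D must use the letter B.
Bb and Cbb are enharmonically the same pitch, but only Bb uses the letter B, so it is the correct spelling here.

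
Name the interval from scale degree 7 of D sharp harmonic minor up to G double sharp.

Scale degree 7 of D# harmonic minor is C##.
C## up to G##: letters C→G make it a fifth; 7 semitones makes it perfect.

perfect fifth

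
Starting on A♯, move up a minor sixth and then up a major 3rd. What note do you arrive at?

A#

A minor sixth up from A# is F# (letter F, 8 semitones up).
A major third up from F# is A# (letter A, 4 semitones up).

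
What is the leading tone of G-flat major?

The Gb major scale runs Gb Ab Bb Cb Db Eb F.
Degree 7 is F.

F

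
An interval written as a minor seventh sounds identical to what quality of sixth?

A minor seventh spans 10 semitones.
A sixth spanning 10 semitones is augmented (the major sixth is 9).

augmented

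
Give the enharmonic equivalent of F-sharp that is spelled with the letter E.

F# is pitch class 6. The letter E alone is pitch class 4.
To reach pitch class 6 from E requires an offset of +2 semitones, i.e. double sharp: E##.

E##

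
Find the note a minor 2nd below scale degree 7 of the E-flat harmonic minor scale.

Scale degree 7 of Eb harmonic minor is D.
A minor second (1 semitone) below D lands on the letter C, giving C#.

C#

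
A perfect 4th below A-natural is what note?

A fourth below A lands on the letter E.
A perfect fourth spans 5 semitones, so A moves to pitch class 4. On the letter E that is E.

E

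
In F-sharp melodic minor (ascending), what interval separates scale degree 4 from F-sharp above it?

perfect fifth

Scale degree 4 of F# melodic minor (ascending) is B.
B up to F#: letters B→F make it a fifth; 7 semitones makes it perfect.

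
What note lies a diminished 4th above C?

Fb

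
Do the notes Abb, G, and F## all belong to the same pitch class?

Abb = pitch class 7 and G = pitch class 7 and F## = pitch class 7 — the same pitch class, so they are enharmonic equivalents.

Yes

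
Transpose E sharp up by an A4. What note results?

A##

E up a perfect fourth is A, so the target letter is A.
From E#, an augmented fourth is 6 semitones up: A##.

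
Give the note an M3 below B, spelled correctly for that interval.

G

B down a major third is G, so the target letter is G.
From B, a major third is 4 semitones down: G.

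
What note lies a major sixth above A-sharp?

A sixth above A lands on the letter F.
A major sixth spans 9 semitones, so A# moves to pitch class 7. On the letter F that is F##.

F##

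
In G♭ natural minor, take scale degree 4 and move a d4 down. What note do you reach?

Scale degree 4 of Gb natural minor is Cb.
A diminished fourth (4 semitones) below Cb lands on the letter G, giving G.

G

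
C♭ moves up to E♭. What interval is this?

Counting letters C–D–E gives a third.
Cb→Eb = 4 semitones, exactly the major third.

major third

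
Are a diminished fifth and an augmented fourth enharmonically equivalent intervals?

Yes

A diminished fifth spans 6 semitones; an augmented fourth spans 6.
They are enharmonically equivalent.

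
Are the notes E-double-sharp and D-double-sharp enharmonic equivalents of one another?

No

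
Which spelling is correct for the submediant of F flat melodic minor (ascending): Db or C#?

Each scale degree takes a distinct letter name. Degree 6 of a scale on F must use the letter D.
Db and C# are enharmonically the same pitch, but only Db uses the letter D, so it is the correct spelling here.

Db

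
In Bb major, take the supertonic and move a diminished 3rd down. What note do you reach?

A#

The supertonic of Bb major is C.
A diminished third (2 semitones) below C lands on the letter A, giving A#.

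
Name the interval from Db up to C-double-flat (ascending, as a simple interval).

The letter names run D→C, a span of 6 letter steps, so the interval is some kind of seventh.
Db to Cbb is 9 semitones. A major seventh is 11, so 9 makes it diminished.

diminished seventh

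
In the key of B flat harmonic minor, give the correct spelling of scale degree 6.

The Bb harmonic minor scale runs Bb C Db Eb F Gb A.
Degree 6 is Gb.

Gb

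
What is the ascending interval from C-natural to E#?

Counting letters C–D–E gives a third.
C→E# = 5 semitones, 1 wider than the major third (4), so augmented.

augmented third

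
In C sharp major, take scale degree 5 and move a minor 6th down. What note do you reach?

B#

Scale degree 5 of C# major is G#.
A minor sixth (8 semitones) below G# lands on the letter B, giving B#.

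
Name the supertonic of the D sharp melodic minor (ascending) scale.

E#

The D# melodic minor (ascending) scale runs D# E# F# G# A# B# C##.
Degree 2 is E#.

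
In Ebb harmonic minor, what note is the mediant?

The Ebb harmonic minor scale runs Ebb Fb Gbb Abb Bbb Cbb Db.
Degree 3 is Gbb.

Gbb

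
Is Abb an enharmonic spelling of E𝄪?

No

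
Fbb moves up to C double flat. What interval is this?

The letter names run F→C, a span of 4 letter steps, so the interval is some kind of fifth.
Fbb to Cbb is 7 semitones. A perfect fifth is 7, so 7 makes it perfect.

perfect fifth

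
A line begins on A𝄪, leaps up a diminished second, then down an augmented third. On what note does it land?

Gb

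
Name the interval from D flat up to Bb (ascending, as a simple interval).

Counting letters D–E–F–G–A–B gives a sixth.
Db→Bb = 9 semitones, exactly the major sixth.

major sixth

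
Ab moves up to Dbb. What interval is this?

diminished fourth

The letter names run A→D, a span of 3 letter steps, so the interval is some kind of fourth.
Ab to Dbb is 4 semitones. A perfect fourth is 5, so 4 makes it diminished.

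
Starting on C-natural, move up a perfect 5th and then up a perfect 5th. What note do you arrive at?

A perfect fifth up from C is G (letter G, 7 semitones up).
A perfect fifth up from G is D (letter D, 7 semitones up).

D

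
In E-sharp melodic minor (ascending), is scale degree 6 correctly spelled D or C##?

Each scale degree takes a distinct letter name. Degree 6 of a scale on E must use the letter C.
C## and D are enharmonically the same pitch, but only C## uses the letter C, so it is the correct spelling here.

C##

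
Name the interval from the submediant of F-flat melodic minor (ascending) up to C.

The submediant of Fb melodic minor (ascending) is Db.
Db up to C: letters D→C make it a seventh; 11 semitones makes it major.

major seventh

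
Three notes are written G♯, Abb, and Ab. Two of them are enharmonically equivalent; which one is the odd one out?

In 12-tone equal temperament, enharmonic equivalents share a pitch class. G# is pitch class 8; Abb is pitch class 7; Ab is pitch class 8.
G# and Ab share pitch class 8, while Abb is pitch class 7.

Abb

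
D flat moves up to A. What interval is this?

Counting letters D–E–F–G–A gives a fifth.
Db→A = 8 semitones, 1 wider than the perfect fifth (7), so augmented.

augmented fifth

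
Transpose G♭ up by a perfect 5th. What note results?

Db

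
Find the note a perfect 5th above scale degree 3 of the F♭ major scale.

Eb

Scale degree 3 of Fb major is Ab.
A perfect fifth (7 semitones) above Ab lands on the letter E, giving Eb.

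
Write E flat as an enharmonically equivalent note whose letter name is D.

Eb is pitch class 3. The letter D alone is pitch class 2.
To reach pitch class 3 from D requires an offset of +1 semitone, i.e. sharp: D#.

D#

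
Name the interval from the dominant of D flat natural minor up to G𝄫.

The dominant of Db natural minor is Ab.
Ab up to Gbb: letters A→G make it a seventh; 9 semitones makes it diminished.

diminished seventh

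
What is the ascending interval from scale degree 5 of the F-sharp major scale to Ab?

diminished sixth

Scale degree 5 of F# major is C#.
C# up to Ab: letters C→A make it a sixth; 7 semitones makes it diminished.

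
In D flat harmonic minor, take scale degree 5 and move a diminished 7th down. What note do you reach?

B

Scale degree 5 of Db harmonic minor is Ab.
A diminished seventh (9 semitones) below Ab lands on the letter B, giving B.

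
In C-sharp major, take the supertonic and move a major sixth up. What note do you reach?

The supertonic of C# major is D#.
A major sixth (9 semitones) above D# lands on the letter B, giving B#.

B#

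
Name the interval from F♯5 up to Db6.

Counting letters F–G–A–B–C–D gives a sixth.
F#→Db = 7 semitones, 2 narrower than the major sixth (9), so diminished.

diminished sixth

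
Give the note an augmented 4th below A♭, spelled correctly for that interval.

A fourth below A lands on the letter E.
An augmented fourth spans 6 semitones, so Ab moves to pitch class 2. On the letter E that is Ebb.

Ebb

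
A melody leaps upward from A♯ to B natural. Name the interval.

Counting letters A–B gives a second.
A#→B = 1 semitone, 1 narrower than the major second (2), so minor.

minor second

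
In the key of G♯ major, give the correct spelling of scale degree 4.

The G# major scale runs G# A# B# C# D# E# F##.
Degree 4 is C#.

C#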